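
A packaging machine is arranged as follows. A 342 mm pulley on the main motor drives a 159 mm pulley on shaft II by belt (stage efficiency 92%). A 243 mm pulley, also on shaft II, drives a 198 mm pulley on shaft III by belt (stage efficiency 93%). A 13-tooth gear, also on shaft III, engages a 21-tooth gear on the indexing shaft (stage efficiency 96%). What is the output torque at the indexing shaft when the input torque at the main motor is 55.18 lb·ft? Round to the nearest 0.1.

belt 159/342 = 0.46491 → τ = 55.18·0.46491·0.92 = 23.602 lb·ft
belt 198/243 = 0.81481 → τ = 23.602·0.81481·0.93 = 17.885 lb·ft
gear mesh 21/13 = 1.6154 → τ = 17.885·1.6154·0.96 = 27.735 lb·ft

27.7 lb·ft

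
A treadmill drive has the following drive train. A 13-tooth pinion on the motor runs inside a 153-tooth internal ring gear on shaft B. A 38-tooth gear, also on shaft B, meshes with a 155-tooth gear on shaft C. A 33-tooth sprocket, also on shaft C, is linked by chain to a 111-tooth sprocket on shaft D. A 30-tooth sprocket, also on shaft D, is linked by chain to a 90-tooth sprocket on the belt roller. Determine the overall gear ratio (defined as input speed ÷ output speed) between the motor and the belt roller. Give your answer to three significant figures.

Each stage contributes driven/driver: internal gear 153/13 = 11.769, gear mesh 155/38 = 4.0789, chain 111/33 = 3.3636, chain 90/30 = 3.
Overall: 11.769 × 4.0789 × 3.3636 × 3 = 484.42.

484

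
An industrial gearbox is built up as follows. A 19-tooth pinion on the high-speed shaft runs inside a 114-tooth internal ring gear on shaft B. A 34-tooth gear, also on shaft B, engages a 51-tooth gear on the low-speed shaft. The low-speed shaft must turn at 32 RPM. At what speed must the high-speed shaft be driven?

Overall ratio R = 6 × 1.5 = 9.
Required input speed = output speed × R = 32 × 9 = 288 RPM.

288 RPM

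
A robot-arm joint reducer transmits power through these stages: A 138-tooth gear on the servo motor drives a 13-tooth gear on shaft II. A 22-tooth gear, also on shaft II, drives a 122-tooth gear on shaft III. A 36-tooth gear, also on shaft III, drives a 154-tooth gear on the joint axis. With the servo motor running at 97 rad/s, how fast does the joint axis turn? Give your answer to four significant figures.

43.41 rad/s

Gear mesh: ratio = 13/138 = 0.094203, so shaft II turns at 97 / 0.094203 = 1029.7 rad/s.
Gear mesh: ratio = 122/22 = 5.5455, so shaft III turns at 1029.7 / 5.5455 = 185.68 rad/s.
Gear mesh: ratio = 154/36 = 4.2778, so the joint axis turns at 185.68 / 4.2778 = 43.406 rad/s.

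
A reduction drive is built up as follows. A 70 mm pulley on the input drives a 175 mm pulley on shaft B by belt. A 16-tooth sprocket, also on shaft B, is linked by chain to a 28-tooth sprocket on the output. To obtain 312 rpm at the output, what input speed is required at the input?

1365 rpm

Overall ratio R = 2.5 × 1.75 = 4.375.
Required input speed = output speed × R = 312 × 4.375 = 1365 rpm.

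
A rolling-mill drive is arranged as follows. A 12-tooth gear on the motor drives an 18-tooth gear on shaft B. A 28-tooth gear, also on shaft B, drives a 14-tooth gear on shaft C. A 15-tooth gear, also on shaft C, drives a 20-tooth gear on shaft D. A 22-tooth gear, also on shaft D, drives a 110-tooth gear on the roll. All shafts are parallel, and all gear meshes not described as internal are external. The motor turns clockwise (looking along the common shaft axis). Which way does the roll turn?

the motor → shaft B: external mesh, 1 reversal → CCW.
shaft B → shaft C: external mesh, 1 reversal → CW.
shaft C → shaft D: external mesh, 1 reversal → CCW.
shaft D → the roll: external mesh, 1 reversal → CW.
4 reversals in total — an even number — so the roll turns the same way as the motor.

clockwise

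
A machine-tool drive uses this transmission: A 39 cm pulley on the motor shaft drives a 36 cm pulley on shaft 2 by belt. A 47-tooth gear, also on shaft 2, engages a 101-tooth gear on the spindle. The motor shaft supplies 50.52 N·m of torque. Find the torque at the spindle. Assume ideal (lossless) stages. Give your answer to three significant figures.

After the belt (36/39): 50.52 × 0.92308 = 46.634 N·m
After the gear mesh (101/47): 46.634 × 2.1489 = 100.21 N·m

100 N·m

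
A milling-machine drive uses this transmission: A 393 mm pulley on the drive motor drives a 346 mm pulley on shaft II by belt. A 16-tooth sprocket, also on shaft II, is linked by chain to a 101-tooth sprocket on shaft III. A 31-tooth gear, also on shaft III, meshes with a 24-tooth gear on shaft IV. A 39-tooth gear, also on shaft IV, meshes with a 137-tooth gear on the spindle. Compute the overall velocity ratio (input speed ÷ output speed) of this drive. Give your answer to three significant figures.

15.1

Each stage contributes driven/driver: belt 346/393 = 0.88041, chain 101/16 = 6.3125, gear mesh 24/31 = 0.77419, gear mesh 137/39 = 3.5128.
Overall: 0.88041 × 6.3125 × 0.77419 × 3.5128 = 15.114.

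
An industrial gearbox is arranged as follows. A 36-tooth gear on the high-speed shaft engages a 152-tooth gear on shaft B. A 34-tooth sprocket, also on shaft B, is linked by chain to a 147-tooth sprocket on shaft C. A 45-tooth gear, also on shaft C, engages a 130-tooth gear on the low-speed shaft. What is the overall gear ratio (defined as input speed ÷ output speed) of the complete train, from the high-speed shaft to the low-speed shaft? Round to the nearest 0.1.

Each stage contributes driven/driver: gear mesh 152/36 = 4.2222, chain 147/34 = 4.3235, gear mesh 130/45 = 2.8889.
Overall: 4.2222 × 4.3235 × 2.8889 = 52.736.

52.7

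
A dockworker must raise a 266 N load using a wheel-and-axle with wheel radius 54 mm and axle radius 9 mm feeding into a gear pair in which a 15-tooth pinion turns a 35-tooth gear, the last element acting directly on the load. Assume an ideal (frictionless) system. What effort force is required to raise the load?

Wheel-and-axle MA = R/r = 54/9 = 6.
Gear pair MA = 35/15 = 2.3333.
Combined ideal MA = 6 × 2.3333 = 14.
Effort = load / MA = 266 / 14 = 19 N.

19 N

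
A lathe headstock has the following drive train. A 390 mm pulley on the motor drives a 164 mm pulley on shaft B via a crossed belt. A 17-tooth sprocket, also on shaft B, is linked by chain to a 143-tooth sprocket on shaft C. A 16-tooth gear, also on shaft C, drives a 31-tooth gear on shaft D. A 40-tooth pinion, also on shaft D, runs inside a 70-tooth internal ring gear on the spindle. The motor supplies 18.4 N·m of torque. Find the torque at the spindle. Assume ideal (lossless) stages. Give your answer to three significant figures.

belt 164/390 = 0.42051 → τ = 18.4·0.42051 = 7.7374 N·m
chain 143/17 = 8.4118 → τ = 7.7374·8.4118 = 65.085 N·m
gear mesh 31/16 = 1.9375 → τ = 65.085·1.9375 = 126.1 N·m
internal gear 70/40 = 1.75 → τ = 126.1·1.75 = 220.68 N·m

221 N·m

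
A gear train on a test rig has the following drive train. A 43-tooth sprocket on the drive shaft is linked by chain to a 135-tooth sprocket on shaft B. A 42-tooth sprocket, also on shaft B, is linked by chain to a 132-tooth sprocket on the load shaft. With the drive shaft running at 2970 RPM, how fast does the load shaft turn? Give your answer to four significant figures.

301.0 RPM

chain 135/43 = 3.1395 → 2970/3.1395 = 946 RPM
chain 132/42 = 3.1429 → 946/3.1429 = 301 RPM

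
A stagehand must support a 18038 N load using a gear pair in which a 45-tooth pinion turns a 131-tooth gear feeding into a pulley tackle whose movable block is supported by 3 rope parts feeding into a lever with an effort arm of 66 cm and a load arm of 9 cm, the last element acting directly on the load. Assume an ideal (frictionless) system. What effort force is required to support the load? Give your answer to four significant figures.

Gear pair MA = 131/45 = 2.9111.
Block-and-tackle MA = number of supporting rope parts = 3.
Lever MA = effort arm / load arm = 66/9 = 7.3333.
Combined ideal MA = 2.9111 × 3 × 7.3333 = 64.044.
Effort = load / MA = 18038 / 64.044 = 281.65 N.

281.6 N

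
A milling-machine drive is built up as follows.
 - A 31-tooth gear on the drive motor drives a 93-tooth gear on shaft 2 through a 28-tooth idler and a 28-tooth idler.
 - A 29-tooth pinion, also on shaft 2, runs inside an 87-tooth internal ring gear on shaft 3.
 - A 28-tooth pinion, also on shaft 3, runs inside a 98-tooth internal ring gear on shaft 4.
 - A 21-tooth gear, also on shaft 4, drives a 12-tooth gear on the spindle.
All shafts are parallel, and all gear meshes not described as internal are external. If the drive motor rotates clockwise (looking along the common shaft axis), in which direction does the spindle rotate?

the drive motor → shaft 2: driver → idler → idler → driven is 3 external meshes, 3 reversals → CCW.
shaft 2 → shaft 3: internal mesh, same direction → CCW.
shaft 3 → shaft 4: internal mesh, same direction → CCW.
shaft 4 → the spindle: external mesh, 1 reversal → CW.
4 reversals in total — an even number — so the spindle turns the same way as the drive motor.

clockwise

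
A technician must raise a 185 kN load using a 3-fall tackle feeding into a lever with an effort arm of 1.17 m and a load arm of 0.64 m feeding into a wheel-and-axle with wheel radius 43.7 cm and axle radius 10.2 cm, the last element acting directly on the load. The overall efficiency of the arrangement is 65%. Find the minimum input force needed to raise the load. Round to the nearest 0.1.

12.1 kN

Block-and-tackle MA = number of supporting rope parts = 3.
Lever MA = effort arm / load arm = 1.17/0.64 = 1.8281.
Wheel-and-axle MA = R/r = 43.7/10.2 = 4.2843.
Combined ideal MA = 3 × 1.8281 × 4.2843 = 23.497.
Actual MA = 23.497 × 0.65 = 15.273.
Effort = load / actual MA = 185 / 15.273 = 12.113 kN.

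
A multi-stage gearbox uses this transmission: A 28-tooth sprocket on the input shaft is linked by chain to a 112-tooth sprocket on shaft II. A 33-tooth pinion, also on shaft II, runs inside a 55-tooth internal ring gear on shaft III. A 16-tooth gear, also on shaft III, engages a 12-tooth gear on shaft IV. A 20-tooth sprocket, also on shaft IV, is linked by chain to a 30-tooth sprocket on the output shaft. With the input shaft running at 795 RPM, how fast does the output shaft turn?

Chain: ratio = 112/28 = 4, so shaft II turns at 795 / 4 = 198.75 RPM.
Internal gear: ratio = 55/33 = 1.6667, so shaft III turns at 198.75 / 1.6667 = 119.25 RPM.
Gear mesh: ratio = 12/16 = 0.75, so shaft IV turns at 119.25 / 0.75 = 159 RPM.
Chain: ratio = 30/20 = 1.5, so the output shaft turns at 159 / 1.5 = 106 RPM.

106 RPM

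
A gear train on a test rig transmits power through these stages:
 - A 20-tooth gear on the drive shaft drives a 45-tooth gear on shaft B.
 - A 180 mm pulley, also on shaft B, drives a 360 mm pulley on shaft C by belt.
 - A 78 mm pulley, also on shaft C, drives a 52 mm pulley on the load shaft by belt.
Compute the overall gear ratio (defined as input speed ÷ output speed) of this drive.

Each stage contributes driven/driver: gear mesh 45/20 = 2.25, belt 360/180 = 2, belt 52/78 = 0.66667.
Overall: 2.25 × 2 × 0.66667 = 3.

3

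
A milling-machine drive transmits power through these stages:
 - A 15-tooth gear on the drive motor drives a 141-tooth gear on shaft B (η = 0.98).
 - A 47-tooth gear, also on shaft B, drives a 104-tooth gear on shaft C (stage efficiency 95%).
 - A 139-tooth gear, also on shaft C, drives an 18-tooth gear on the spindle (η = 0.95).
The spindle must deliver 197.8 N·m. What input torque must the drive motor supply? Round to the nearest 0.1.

Overall ratio R = 9.4 × 2.2128 × 0.1295 = 2.6935; overall efficiency η = 0.98 × 0.95 × 0.95 = 0.8844.
Input torque = output torque / (R × η) = 197.8 / (2.6935 × 0.8844) = 83.029 N·m.

83.0 N·m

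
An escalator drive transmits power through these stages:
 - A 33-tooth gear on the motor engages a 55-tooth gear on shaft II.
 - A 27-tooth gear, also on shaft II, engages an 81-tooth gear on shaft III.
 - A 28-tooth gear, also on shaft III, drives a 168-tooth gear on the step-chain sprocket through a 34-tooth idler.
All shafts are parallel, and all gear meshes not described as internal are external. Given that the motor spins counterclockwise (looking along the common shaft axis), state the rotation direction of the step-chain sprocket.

counterclockwise

the motor → shaft II: external mesh, 1 reversal → CW.
shaft II → shaft III: external mesh, 1 reversal → CCW.
shaft III → the step-chain sprocket: driver → idler → driven is 2 external meshes, 2 reversals → CCW.
4 reversals in total — an even number — so the step-chain sprocket turns the same way as the motor.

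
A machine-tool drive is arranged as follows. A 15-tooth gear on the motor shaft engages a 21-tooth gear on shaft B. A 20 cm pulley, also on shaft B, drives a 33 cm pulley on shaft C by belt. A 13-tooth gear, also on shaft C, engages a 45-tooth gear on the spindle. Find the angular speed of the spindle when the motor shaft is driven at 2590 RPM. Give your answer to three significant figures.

the motor shaft → shaft B (gear mesh, 21/15): 2590 ÷ 1.4 = 1850 RPM
shaft B → shaft C (belt, 33/20): 1850 ÷ 1.65 = 1121.2 RPM
shaft C → the spindle (gear mesh, 45/13): 1121.2 ÷ 3.4615 = 323.91 RPM

324 RPM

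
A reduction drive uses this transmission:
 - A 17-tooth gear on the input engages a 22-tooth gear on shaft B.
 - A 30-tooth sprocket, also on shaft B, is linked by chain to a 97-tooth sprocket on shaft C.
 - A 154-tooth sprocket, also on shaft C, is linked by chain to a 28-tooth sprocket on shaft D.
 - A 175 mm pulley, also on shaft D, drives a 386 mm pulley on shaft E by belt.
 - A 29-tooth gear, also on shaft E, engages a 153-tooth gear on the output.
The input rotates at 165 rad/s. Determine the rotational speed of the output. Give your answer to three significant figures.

18.6 rad/s

the input → shaft B (gear mesh, 22/17): 165 ÷ 1.2941 = 127.5 rad/s
shaft B → shaft C (chain, 97/30): 127.5 ÷ 3.2333 = 39.433 rad/s
shaft C → shaft D (chain, 28/154): 39.433 ÷ 0.18182 = 216.88 rad/s
shaft D → shaft E (belt, 386/175): 216.88 ÷ 2.2057 = 98.327 rad/s
shaft E → the output (gear mesh, 153/29): 98.327 ÷ 5.2759 = 18.637 rad/s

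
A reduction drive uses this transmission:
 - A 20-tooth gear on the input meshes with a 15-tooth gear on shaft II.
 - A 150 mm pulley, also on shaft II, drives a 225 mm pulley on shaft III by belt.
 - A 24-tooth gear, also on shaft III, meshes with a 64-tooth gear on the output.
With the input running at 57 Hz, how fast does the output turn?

Gear mesh: ratio = 15/20 = 0.75, so shaft II turns at 57 / 0.75 = 76 Hz.
Belt: ratio = 225/150 = 1.5, so shaft III turns at 76 / 1.5 = 50.667 Hz.
Gear mesh: ratio = 64/24 = 2.6667, so the output turns at 50.667 / 2.6667 = 19 Hz.

19 Hz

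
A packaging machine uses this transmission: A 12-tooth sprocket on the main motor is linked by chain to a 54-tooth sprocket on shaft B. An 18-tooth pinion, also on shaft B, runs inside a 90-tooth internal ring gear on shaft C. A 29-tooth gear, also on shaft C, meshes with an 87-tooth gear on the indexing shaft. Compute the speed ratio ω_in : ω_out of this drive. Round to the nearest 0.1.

67.5

Each stage contributes driven/driver: chain 54/12 = 4.5, internal gear 90/18 = 5, gear mesh 87/29 = 3.
Overall: 4.5 × 5 × 3 = 67.5.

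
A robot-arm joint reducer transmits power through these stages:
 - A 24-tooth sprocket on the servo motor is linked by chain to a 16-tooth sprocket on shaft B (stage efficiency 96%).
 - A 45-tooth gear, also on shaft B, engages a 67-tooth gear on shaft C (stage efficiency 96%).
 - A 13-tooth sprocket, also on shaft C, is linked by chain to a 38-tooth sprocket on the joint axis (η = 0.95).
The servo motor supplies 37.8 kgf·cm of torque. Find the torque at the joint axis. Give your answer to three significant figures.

96.0 kgf·cm

After the chain (16/24): 37.8 × 0.66667 × 0.96 = 24.192 kgf·cm
After the gear mesh (67/45): 24.192 × 1.4889 × 0.96 = 34.578 kgf·cm
After the chain (38/13): 34.578 × 2.9231 × 0.95 = 96.022 kgf·cm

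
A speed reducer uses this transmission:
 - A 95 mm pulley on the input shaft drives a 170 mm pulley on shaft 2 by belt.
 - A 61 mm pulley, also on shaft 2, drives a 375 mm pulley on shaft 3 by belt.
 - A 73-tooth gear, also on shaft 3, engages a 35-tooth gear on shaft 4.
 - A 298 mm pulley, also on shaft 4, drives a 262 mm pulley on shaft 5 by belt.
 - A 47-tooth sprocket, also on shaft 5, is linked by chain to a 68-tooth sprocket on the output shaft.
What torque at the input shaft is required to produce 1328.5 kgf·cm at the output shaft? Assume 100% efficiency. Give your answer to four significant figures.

198.0 kgf·cm

Overall ratio R = 1.7895 × 6.1475 × 0.47945 × 0.87919 × 1.4468 = 6.7092.
Input torque = output torque / R = 1328.5 / 6.7092 = 198.01 kgf·cm.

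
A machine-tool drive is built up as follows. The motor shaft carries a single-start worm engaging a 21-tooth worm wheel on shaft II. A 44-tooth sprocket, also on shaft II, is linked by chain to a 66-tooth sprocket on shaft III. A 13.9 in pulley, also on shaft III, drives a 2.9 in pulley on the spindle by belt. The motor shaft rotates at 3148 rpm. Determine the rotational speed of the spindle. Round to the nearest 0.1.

Worm: ratio = 21/1 = 21, so shaft II turns at 3148 / 21 = 149.9 rpm.
Chain: ratio = 66/44 = 1.5, so shaft III turns at 149.9 / 1.5 = 99.937 rpm.
Belt: ratio = 2.9/13.9 = 0.20863, so the spindle turns at 99.937 / 0.20863 = 479.01 rpm.

479.0 rpm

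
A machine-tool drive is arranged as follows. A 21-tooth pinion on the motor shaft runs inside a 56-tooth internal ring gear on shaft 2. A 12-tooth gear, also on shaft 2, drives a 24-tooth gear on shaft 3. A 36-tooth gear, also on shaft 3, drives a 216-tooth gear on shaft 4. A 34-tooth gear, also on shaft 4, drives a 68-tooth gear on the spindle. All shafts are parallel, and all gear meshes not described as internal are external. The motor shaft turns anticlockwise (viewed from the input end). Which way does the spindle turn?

clockwise

the motor shaft → shaft 2: internal mesh, same direction → CCW.
shaft 2 → shaft 3: external mesh, 1 reversal → CW.
shaft 3 → shaft 4: external mesh, 1 reversal → CCW.
shaft 4 → the spindle: external mesh, 1 reversal → CW.
3 reversals in total — an odd number — so the spindle turns opposite to the motor shaft.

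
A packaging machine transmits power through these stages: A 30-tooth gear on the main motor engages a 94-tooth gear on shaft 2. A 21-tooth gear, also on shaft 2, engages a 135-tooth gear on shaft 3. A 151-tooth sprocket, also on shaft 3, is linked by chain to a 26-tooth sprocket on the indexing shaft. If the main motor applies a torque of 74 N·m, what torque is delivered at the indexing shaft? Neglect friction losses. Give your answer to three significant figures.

Gear mesh: ratio = 94/30 = 3.1333; torque at shaft 2 = 74 × 3.1333 = 231.87 N·m.
Gear mesh: ratio = 135/21 = 6.4286; torque at shaft 3 = 231.87 × 6.4286 = 1490.6 N·m.
Chain: ratio = 26/151 = 0.17219; torque at the indexing shaft = 1490.6 × 0.17219 = 256.65 N·m.

257 N·m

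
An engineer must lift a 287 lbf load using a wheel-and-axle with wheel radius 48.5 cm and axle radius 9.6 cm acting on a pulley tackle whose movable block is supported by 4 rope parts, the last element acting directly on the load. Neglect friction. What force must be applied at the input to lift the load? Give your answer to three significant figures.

Wheel-and-axle MA = R/r = 48.5/9.6 = 5.0521.
Block-and-tackle MA = number of supporting rope parts = 4.
Combined ideal MA = 5.0521 × 4 = 20.208.
Effort = load / MA = 287 / 20.208 = 14.202 lbf.

14.2 lbf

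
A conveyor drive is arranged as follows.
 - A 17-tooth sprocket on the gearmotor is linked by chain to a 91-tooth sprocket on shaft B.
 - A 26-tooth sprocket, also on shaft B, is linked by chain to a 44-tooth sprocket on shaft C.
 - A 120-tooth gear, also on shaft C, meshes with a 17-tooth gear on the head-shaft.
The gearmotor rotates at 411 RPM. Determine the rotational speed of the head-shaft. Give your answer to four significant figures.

320.3 RPM

chain 91/17 = 5.3529 → 411/5.3529 = 76.78 RPM
chain 44/26 = 1.6923 → 76.78/1.6923 = 45.37 RPM
gear mesh 17/120 = 0.14167 → 45.37/0.14167 = 320.26 RPM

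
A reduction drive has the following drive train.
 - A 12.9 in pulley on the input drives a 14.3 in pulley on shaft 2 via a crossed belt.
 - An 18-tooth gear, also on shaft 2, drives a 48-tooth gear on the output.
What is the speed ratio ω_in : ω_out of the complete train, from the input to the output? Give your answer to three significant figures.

Each stage contributes driven/driver: belt 14.3/12.9 = 1.1085, gear mesh 48/18 = 2.6667.
Overall: 1.1085 × 2.6667 = 2.9561.

2.96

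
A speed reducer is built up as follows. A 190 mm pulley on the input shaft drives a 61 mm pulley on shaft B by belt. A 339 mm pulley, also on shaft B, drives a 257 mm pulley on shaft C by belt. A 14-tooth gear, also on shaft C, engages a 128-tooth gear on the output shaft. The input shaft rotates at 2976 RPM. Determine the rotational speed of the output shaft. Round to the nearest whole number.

the input shaft → shaft B (belt, 61/190): 2976 ÷ 0.32105 = 9269.5 RPM
shaft B → shaft C (belt, 257/339): 9269.5 ÷ 0.75811 = 12227 RPM
shaft C → the output shaft (gear mesh, 128/14): 12227 ÷ 9.1429 = 1337.3 RPM

1337 RPM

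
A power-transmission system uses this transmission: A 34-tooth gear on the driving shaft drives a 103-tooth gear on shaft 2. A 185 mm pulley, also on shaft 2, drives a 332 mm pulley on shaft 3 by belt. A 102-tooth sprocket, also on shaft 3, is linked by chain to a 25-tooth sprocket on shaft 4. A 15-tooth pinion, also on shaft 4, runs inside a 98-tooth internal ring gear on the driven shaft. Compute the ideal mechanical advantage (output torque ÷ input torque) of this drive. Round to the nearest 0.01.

Each stage contributes driven/driver: gear mesh 103/34 = 3.0294, belt 332/185 = 1.7946, chain 25/102 = 0.2451, internal gear 98/15 = 6.5333.
Overall: 3.0294 × 1.7946 × 0.2451 × 6.5333 = 8.7056.

8.71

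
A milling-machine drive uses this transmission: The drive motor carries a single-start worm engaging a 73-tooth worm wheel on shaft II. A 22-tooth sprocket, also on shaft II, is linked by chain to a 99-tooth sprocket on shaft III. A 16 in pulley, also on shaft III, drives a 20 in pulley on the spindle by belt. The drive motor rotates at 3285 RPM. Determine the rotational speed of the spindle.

the drive motor → shaft II (worm, 73/1): 3285 ÷ 73 = 45 RPM
shaft II → shaft III (chain, 99/22): 45 ÷ 4.5 = 10 RPM
shaft III → the spindle (belt, 20/16): 10 ÷ 1.25 = 8 RPM

8 RPM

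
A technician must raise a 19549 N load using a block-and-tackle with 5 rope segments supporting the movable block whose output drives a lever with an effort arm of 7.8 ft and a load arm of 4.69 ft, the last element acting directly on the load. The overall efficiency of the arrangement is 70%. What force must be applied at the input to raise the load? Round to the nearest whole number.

3358 N

Block-and-tackle MA = number of supporting rope parts = 5.
Lever MA = effort arm / load arm = 7.8/4.69 = 1.6631.
Combined ideal MA = 5 × 1.6631 = 8.3156.
Actual MA = 8.3156 × 0.70 = 5.8209.
Effort = load / actual MA = 19549 / 5.8209 = 3358.4 N.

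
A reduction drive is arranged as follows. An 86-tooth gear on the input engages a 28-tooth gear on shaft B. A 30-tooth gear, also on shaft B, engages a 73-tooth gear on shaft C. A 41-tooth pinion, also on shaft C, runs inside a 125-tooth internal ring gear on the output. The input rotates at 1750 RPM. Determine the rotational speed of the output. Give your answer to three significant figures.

725 RPM

gear mesh 28/86 = 0.32558 → 1750/0.32558 = 5375 RPM
gear mesh 73/30 = 2.4333 → 5375/2.4333 = 2208.9 RPM
internal gear 125/41 = 3.0488 → 2208.9/3.0488 = 724.52 RPM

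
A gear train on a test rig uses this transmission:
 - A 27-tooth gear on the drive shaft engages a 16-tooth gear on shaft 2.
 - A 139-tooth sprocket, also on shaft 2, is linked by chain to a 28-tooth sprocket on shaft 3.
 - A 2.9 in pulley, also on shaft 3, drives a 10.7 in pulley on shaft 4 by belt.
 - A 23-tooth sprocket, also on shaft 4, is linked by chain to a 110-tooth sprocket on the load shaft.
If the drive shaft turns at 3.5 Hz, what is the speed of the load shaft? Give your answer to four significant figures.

gear mesh 16/27 = 0.59259 → 3.5/0.59259 = 5.9062 Hz
chain 28/139 = 0.20144 → 5.9062/0.20144 = 29.32 Hz
belt 10.7/2.9 = 3.6897 → 29.32/3.6897 = 7.9466 Hz
chain 110/23 = 4.7826 → 7.9466/4.7826 = 1.6616 Hz

1.662 Hz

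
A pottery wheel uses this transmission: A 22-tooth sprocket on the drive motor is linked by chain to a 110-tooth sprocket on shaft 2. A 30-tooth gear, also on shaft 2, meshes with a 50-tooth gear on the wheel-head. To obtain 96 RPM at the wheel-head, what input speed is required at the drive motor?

800 RPM

Overall ratio R = 5 × 1.6667 = 8.3333.
Required input speed = output speed × R = 96 × 8.3333 = 800 RPM.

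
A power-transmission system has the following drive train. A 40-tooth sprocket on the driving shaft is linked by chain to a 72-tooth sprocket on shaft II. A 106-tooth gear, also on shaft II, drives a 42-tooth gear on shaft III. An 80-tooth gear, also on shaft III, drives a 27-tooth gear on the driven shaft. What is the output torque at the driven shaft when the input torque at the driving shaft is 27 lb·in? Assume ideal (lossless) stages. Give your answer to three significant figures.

chain 72/40 = 1.8 → τ = 27·1.8 = 48.6 lb·in
gear mesh 42/106 = 0.39623 → τ = 48.6·0.39623 = 19.257 lb·in
gear mesh 27/80 = 0.3375 → τ = 19.257·0.3375 = 6.4991 lb·in

6.50 lb·in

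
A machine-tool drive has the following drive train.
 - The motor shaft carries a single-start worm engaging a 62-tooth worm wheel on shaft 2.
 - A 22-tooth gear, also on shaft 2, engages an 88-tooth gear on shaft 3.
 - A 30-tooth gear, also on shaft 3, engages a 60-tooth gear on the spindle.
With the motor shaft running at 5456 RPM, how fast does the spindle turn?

the motor shaft → shaft 2 (worm, 62/1): 5456 ÷ 62 = 88 RPM
shaft 2 → shaft 3 (gear mesh, 88/22): 88 ÷ 4 = 22 RPM
shaft 3 → the spindle (gear mesh, 60/30): 22 ÷ 2 = 11 RPM

11 RPM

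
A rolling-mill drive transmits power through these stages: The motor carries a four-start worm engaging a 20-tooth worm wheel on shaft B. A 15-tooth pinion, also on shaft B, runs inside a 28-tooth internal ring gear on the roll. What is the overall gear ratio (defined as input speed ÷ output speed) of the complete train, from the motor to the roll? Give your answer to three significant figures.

Each stage contributes driven/driver: worm 20/4 = 5, internal gear 28/15 = 1.8667.
Overall: 5 × 1.8667 = 9.3333.

9.33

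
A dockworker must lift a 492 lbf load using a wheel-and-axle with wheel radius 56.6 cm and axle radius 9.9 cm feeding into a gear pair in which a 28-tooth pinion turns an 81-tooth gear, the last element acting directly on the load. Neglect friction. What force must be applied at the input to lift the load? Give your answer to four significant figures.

29.75 lbf

Wheel-and-axle MA = R/r = 56.6/9.9 = 5.7172.
Gear pair MA = 81/28 = 2.8929.
Combined ideal MA = 5.7172 × 2.8929 = 16.539.
Effort = load / MA = 492 / 16.539 = 29.748 lbf.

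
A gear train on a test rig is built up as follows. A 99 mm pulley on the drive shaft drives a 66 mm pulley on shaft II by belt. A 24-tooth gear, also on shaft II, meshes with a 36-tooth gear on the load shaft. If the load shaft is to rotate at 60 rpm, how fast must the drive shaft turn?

60 rpm

Overall ratio R = 0.66667 × 1.5 = 1.
Required input speed = output speed × R = 60 × 1 = 60 rpm.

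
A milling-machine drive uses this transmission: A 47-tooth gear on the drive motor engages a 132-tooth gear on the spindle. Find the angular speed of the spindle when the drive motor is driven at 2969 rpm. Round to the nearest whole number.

the drive motor → the spindle (gear mesh, 132/47): 2969 ÷ 2.8085 = 1057.1 rpm

1057 rpm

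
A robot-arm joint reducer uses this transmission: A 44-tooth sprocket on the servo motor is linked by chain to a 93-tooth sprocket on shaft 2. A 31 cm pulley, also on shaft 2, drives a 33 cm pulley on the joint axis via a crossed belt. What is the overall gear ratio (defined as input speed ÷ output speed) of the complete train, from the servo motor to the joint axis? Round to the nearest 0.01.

2.25

Each stage contributes driven/driver: chain 93/44 = 2.1136, belt 33/31 = 1.0645.
Overall: 2.1136 × 1.0645 = 2.25.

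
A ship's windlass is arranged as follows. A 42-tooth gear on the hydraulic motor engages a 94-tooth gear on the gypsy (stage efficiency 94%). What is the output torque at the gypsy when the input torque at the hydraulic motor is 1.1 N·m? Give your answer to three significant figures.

2.31 N·m

After the gear mesh (94/42): 1.1 × 2.2381 × 0.94 = 2.3142 N·m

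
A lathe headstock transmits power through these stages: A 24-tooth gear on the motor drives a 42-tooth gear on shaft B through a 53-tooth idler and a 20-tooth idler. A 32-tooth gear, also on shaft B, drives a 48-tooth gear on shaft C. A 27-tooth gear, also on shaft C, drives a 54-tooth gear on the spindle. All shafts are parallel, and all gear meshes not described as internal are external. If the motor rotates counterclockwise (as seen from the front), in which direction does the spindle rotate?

clockwise

the motor → shaft B: driver → idler → idler → driven is 3 external meshes, 3 reversals → CW.
shaft B → shaft C: external mesh, 1 reversal → CCW.
shaft C → the spindle: external mesh, 1 reversal → CW.
5 reversals in total — an odd number — so the spindle turns opposite to the motor.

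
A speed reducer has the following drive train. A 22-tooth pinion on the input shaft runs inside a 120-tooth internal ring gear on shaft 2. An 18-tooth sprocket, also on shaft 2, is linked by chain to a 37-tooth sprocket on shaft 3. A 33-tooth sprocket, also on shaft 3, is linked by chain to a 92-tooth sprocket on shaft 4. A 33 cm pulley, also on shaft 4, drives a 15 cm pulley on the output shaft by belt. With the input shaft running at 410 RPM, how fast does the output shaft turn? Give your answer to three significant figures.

the input shaft → shaft 2 (internal gear, 120/22): 410 ÷ 5.4545 = 75.167 RPM
shaft 2 → shaft 3 (chain, 37/18): 75.167 ÷ 2.0556 = 36.568 RPM
shaft 3 → shaft 4 (chain, 92/33): 36.568 ÷ 2.7879 = 13.117 RPM
shaft 4 → the output shaft (belt, 15/33): 13.117 ÷ 0.45455 = 28.857 RPM

28.9 RPM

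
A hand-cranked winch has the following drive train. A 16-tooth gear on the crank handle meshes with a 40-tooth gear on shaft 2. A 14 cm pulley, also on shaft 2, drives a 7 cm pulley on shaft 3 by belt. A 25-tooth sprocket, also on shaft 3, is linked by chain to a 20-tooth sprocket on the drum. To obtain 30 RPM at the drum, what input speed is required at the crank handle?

Overall ratio R = 2.5 × 0.5 × 0.8 = 1.
Required input speed = output speed × R = 30 × 1 = 30 RPM.

30 RPM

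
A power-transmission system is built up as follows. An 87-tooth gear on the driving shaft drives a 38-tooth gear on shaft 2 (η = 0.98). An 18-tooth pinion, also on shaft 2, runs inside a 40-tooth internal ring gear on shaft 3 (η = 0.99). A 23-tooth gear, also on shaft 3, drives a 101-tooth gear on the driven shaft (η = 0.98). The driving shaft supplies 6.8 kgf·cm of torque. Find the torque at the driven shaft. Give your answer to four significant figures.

After the gear mesh (38/87): 6.8 × 0.43678 × 0.98 = 2.9107 kgf·cm
After the internal gear (40/18): 2.9107 × 2.2222 × 0.99 = 6.4036 kgf·cm
After the gear mesh (101/23): 6.4036 × 4.3913 × 0.98 = 27.558 kgf·cm

27.56 kgf·cm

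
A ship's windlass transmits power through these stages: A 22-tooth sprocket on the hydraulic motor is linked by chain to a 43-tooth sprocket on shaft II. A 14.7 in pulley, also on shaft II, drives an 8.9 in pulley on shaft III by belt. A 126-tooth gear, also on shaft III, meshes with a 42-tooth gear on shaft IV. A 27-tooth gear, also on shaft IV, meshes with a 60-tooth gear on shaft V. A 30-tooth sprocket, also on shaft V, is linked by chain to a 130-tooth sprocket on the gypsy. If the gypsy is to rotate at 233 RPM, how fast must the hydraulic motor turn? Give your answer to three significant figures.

885 RPM

Overall ratio R = 1.9545 × 0.60544 × 0.33333 × 2.2222 × 4.3333 = 3.7985.
Required input speed = output speed × R = 233 × 3.7985 = 885.04 RPM.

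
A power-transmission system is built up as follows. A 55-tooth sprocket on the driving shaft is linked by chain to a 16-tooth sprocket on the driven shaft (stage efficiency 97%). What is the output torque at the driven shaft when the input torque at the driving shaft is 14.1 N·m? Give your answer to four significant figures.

3.979 N·m

Chain: ratio = 16/55 = 0.29091; torque at the driven shaft = 14.1 × 0.29091 × 0.97 = 3.9788 N·m.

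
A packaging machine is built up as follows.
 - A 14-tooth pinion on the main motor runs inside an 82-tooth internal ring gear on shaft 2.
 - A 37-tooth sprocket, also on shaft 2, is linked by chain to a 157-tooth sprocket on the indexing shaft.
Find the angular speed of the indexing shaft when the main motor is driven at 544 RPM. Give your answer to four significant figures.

internal gear 82/14 = 5.8571 → 544/5.8571 = 92.878 RPM
chain 157/37 = 4.2432 → 92.878/4.2432 = 21.888 RPM

21.89 RPM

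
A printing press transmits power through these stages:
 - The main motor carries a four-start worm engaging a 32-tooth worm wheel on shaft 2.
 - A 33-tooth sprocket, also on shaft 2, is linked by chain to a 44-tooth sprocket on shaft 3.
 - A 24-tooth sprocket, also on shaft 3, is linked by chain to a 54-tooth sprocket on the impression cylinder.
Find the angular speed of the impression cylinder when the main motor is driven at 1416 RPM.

59 RPM

worm 32/4 = 8 → 1416/8 = 177 RPM
chain 44/33 = 1.3333 → 177/1.3333 = 132.75 RPM
chain 54/24 = 2.25 → 132.75/2.25 = 59 RPM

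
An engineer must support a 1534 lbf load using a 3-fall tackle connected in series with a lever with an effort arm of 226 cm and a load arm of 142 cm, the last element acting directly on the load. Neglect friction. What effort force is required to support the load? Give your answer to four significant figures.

Block-and-tackle MA = number of supporting rope parts = 3.
Lever MA = effort arm / load arm = 226/142 = 1.5915.
Combined ideal MA = 3 × 1.5915 = 4.7746.
Effort = load / MA = 1534 / 4.7746 = 321.28 lbf.

321.3 lbf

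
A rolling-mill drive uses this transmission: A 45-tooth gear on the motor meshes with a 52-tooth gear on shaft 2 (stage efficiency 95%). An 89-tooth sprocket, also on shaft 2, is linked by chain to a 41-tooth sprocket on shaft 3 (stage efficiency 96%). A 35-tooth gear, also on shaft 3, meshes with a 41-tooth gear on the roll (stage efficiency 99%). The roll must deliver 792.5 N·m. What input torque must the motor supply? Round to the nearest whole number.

Overall ratio R = 1.1556 × 0.46067 × 1.1714 = 0.62359; overall efficiency η = 0.95 × 0.96 × 0.99 = 0.9029.
Input torque = output torque / (R × η) = 792.5 / (0.62359 × 0.9029) = 1407.6 N·m.

1408 N·m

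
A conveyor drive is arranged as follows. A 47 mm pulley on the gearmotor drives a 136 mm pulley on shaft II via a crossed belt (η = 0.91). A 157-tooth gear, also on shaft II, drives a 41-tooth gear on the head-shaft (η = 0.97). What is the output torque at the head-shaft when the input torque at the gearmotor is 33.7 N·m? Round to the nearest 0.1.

22.5 N·m

belt 136/47 = 2.8936 → τ = 33.7·2.8936·0.91 = 88.739 N·m
gear mesh 41/157 = 0.26115 → τ = 88.739·0.26115·0.97 = 22.479 N·m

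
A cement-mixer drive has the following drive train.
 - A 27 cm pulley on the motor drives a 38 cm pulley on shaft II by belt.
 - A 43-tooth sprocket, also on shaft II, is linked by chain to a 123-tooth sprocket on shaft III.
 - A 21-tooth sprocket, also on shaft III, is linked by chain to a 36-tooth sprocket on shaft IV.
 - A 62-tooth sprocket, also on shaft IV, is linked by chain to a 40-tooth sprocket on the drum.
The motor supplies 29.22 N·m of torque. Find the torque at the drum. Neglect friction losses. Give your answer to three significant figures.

Belt: ratio = 38/27 = 1.4074; torque at shaft II = 29.22 × 1.4074 = 41.124 N·m.
Chain: ratio = 123/43 = 2.8605; torque at shaft III = 41.124 × 2.8605 = 117.64 N·m.
Chain: ratio = 36/21 = 1.7143; torque at shaft IV = 117.64 × 1.7143 = 201.66 N·m.
Chain: ratio = 40/62 = 0.64516; torque at the drum = 201.66 × 0.64516 = 130.1 N·m.

130 N·m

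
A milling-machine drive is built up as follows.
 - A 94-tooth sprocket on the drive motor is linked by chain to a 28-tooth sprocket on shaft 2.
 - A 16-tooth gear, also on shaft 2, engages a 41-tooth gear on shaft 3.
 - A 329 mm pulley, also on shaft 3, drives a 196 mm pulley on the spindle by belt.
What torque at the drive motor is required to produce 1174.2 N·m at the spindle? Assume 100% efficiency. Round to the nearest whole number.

Overall ratio R = 0.29787 × 2.5625 × 0.59574 = 0.45473.
Input torque = output torque / R = 1174.2 / 0.45473 = 2582.2 N·m.

2582 N·m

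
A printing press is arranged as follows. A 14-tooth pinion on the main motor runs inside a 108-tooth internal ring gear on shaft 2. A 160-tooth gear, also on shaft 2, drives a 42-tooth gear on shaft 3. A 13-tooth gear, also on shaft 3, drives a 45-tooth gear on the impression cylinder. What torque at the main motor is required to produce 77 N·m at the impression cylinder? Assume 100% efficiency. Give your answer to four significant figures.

Overall ratio R = 7.7143 × 0.2625 × 3.4615 = 7.0096.
Input torque = output torque / R = 77 / 7.0096 = 10.985 N·m.

10.98 N·m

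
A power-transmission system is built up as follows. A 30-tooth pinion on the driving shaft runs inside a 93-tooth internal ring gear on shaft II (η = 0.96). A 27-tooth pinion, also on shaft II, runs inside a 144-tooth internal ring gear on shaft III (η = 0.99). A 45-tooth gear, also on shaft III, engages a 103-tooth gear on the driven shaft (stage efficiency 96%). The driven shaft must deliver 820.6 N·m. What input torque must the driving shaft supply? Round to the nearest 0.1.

23.8 N·m

Overall ratio R = 3.1 × 5.3333 × 2.2889 = 37.843; overall efficiency η = 0.96 × 0.99 × 0.96 = 0.9124.
Input torque = output torque / (R × η) = 820.6 / (37.843 × 0.9124) = 23.767 N·m.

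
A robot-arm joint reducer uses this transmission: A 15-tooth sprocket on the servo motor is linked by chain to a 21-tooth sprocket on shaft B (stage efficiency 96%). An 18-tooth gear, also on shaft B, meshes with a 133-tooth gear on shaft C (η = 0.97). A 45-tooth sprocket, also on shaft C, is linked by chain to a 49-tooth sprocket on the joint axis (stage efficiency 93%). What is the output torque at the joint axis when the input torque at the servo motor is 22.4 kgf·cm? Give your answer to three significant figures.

Chain: ratio = 21/15 = 1.4; torque at shaft B = 22.4 × 1.4 × 0.96 = 30.106 kgf·cm.
Gear mesh: ratio = 133/18 = 7.3889; torque at shaft C = 30.106 × 7.3889 × 0.97 = 215.77 kgf·cm.
Chain: ratio = 49/45 = 1.0889; torque at the joint axis = 215.77 × 1.0889 × 0.93 = 218.51 kgf·cm.

219 kgf·cm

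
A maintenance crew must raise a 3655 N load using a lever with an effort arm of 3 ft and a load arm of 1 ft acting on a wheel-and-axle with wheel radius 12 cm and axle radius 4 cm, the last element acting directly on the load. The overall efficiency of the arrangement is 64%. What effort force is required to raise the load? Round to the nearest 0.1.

634.5 N

Lever MA = effort arm / load arm = 3/1 = 3.
Wheel-and-axle MA = R/r = 12/4 = 3.
Combined ideal MA = 3 × 3 = 9.
Actual MA = 9 × 0.64 = 5.76.
Effort = load / actual MA = 3655 / 5.76 = 634.55 N.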